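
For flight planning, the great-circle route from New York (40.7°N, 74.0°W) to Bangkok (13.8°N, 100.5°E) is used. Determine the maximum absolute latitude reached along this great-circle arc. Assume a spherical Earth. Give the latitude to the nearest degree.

The great circle lies in the plane with unit normal n̂ = (p₁ × p₂)/|p₁ × p₂|.
Here n̂_z ≈ +0.086; the vertex latitude is φ_max = arccos|n̂_z| ≈ 85.0°.
Check via Clairaut: cos φ_max = |cos φ₁| · sin C = cos(40.7°)·sin(6.5°) ≈ 0.086, again giving ≈ 85.0°.

≈ 85°N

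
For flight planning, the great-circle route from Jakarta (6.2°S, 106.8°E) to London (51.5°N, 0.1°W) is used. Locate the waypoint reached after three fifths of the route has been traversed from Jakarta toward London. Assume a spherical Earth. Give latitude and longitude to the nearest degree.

≈ (40°N, 60°E)

Write both endpoints as unit vectors p₁, p₂ with components (cos φ cos λ, cos φ sin λ, sin φ).
The central angle between the endpoints is δ = arccos(p₁·p₂) ≈ 1.838 rad (105.3°).
Interpolate at f = 3/5 with slerp weights a = sin((1−f)δ)/sin δ ≈ 0.696, b = sin(fδ)/sin δ ≈ 0.926.
p = a·p₁ + b·p₂ ≈ (0.376, 0.661, 0.649); φ = arcsin(p_z) ≈ 40.48°, λ = atan2(p_y, p_x) ≈ 60.35°.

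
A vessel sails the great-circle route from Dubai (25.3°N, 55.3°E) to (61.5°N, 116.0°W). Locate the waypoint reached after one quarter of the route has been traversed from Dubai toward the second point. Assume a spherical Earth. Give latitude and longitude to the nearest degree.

≈ (48°N, 53°E)

Write both endpoints as unit vectors p₁, p₂ with components (cos φ cos λ, cos φ sin λ, sin φ).
The central angle between the endpoints is δ = arccos(p₁·p₂) ≈ 1.622 rad (92.9°).
Interpolate at f = 1/4 with slerp weights a = sin((1−f)δ)/sin δ ≈ 0.939, b = sin(fδ)/sin δ ≈ 0.395.
p = a·p₁ + b·p₂ ≈ (0.401, 0.529, 0.748); φ = arcsin(p_z) ≈ 48.45°, λ = atan2(p_y, p_x) ≈ 52.84°.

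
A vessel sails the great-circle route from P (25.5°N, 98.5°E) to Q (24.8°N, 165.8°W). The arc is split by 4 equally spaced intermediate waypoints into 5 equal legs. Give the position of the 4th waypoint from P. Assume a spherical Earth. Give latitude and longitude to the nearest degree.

≈ (31°N, 176°E)

Write both endpoints as unit vectors p₁, p₂ with components (cos φ cos λ, cos φ sin λ, sin φ).
The central angle between the endpoints is δ = arccos(p₁·p₂) ≈ 1.471 rad (84.3°).
Interpolate at f = 4/5 with slerp weights a = sin((1−f)δ)/sin δ ≈ 0.291, b = sin(fδ)/sin δ ≈ 0.928.
p = a·p₁ + b·p₂ ≈ (-0.856, 0.054, 0.515); φ = arcsin(p_z) ≈ 30.98°, λ = atan2(p_y, p_x) ≈ 176.42°.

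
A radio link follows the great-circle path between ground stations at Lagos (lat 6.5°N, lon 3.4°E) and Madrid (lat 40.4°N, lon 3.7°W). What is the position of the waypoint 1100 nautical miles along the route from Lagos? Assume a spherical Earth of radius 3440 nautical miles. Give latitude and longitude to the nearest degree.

≈ lat 25°N, lon 0°E

From cos δ = sin φ₁ sin φ₂ + cos φ₁ cos φ₂ cos Δλ, the central angle is δ ≈ 0.602 rad (34.5°). The total great-circle distance is δ·R ≈ 0.602 × 3440 ≈ 2071 nmi, so the target fraction is f = 1100/2071 ≈ 0.531.
Interpolate at f ≈ 0.531 with slerp weights a = sin((1−f)δ)/sin δ ≈ 0.492, b = sin(fδ)/sin δ ≈ 0.555.
p = a·p₁ + b·p₂ ≈ (0.910, 0.002, 0.415); φ = arcsin(p_z) ≈ 24.55°, λ = atan2(p_y, p_x) ≈ 0.11°.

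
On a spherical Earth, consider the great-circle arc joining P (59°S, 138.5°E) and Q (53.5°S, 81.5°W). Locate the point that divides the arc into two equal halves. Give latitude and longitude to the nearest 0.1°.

Write both endpoints as unit vectors p₁, p₂ with components (cos φ cos λ, cos φ sin λ, sin φ).
The central angle between the endpoints is δ = arccos(p₁·p₂) ≈ 1.099 rad (63.0°).
Interpolate at f = 1/2 with slerp weights a = sin((1−f)δ)/sin δ ≈ 0.586, b = sin(fδ)/sin δ ≈ 0.586.
p = a·p₁ + b·p₂ ≈ (-0.175, -0.145, -0.974); φ = arcsin(p_z) ≈ -76.89°, λ = atan2(p_y, p_x) ≈ -140.33°.

≈ (76.9°S, 140.3°W)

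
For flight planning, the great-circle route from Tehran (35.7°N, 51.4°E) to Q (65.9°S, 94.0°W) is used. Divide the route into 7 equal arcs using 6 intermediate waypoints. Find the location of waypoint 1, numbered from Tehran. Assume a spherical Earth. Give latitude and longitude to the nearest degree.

≈ (17°N, 43°E)

The haversine formula gives a central angle δ ≈ 2.508 rad (143.7°) between the endpoints.
Interpolate at f = 1/7 with slerp weights a = sin((1−f)δ)/sin δ ≈ 1.413, b = sin(fδ)/sin δ ≈ 0.592.
p = a·p₁ + b·p₂ ≈ (0.699, 0.656, 0.284); φ = arcsin(p_z) ≈ 16.53°, λ = atan2(p_y, p_x) ≈ 43.17°.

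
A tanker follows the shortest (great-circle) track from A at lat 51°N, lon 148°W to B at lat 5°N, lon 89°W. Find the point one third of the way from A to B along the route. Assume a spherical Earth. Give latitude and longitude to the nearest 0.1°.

Convert each endpoint to a unit vector on the sphere (x = cos φ cos λ, y = cos φ sin λ, z = sin φ).
The central angle between the endpoints is δ = arccos(p₁·p₂) ≈ 1.169 rad (67.0°).
Interpolate at f = 1/3 with slerp weights a = sin((1−f)δ)/sin δ ≈ 0.764, b = sin(fδ)/sin δ ≈ 0.413.
p = a·p₁ + b·p₂ ≈ (-0.400, -0.666, 0.629); φ = arcsin(p_z) ≈ 39.01°, λ = atan2(p_y, p_x) ≈ -121.02°.

≈ lat 39.0°N, lon 121.0°W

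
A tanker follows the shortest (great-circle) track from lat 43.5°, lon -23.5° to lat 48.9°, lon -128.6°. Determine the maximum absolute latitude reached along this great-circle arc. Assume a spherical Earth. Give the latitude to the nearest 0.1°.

≈ 59.9°

The great circle lies in the plane with unit normal n̂ = (p₁ × p₂)/|p₁ × p₂|.
Here n̂_z ≈ -0.501; the vertex latitude is φ_max = arccos|n̂_z| ≈ 59.9°.
Check via Clairaut: cos φ_max = |cos φ₁| · sin C = cos(43.5°)·sin(43.7°) ≈ 0.501, again giving ≈ 59.9°.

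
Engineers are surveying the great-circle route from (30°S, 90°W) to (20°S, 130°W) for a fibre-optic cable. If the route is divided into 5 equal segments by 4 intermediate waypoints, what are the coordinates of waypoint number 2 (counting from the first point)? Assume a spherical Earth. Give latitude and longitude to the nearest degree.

≈ (27°S, 107°W)

The haversine formula gives a central angle δ ≈ 0.653 rad (37.4°) between the endpoints.
Interpolate at f = 2/5 with slerp weights a = sin((1−f)δ)/sin δ ≈ 0.628, b = sin(fδ)/sin δ ≈ 0.425.
p = a·p₁ + b·p₂ ≈ (-0.257, -0.850, -0.460); φ = arcsin(p_z) ≈ -27.36°, λ = atan2(p_y, p_x) ≈ -106.80°.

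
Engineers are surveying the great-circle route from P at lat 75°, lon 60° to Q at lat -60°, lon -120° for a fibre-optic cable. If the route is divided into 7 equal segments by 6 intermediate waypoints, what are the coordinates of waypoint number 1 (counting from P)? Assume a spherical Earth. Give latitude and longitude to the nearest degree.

≈ lat 81°, lon -120°

Write both endpoints as unit vectors p₁, p₂ with components (cos φ cos λ, cos φ sin λ, sin φ).
The central angle between the endpoints is δ = arccos(p₁·p₂) ≈ 2.880 rad (165.0°).
Interpolate at f = 1/7 with slerp weights a = sin((1−f)δ)/sin δ ≈ 2.409, b = sin(fδ)/sin δ ≈ 1.545.
p = a·p₁ + b·p₂ ≈ (-0.075, -0.129, 0.989); φ = arcsin(p_z) ≈ 81.43°, λ = atan2(p_y, p_x) ≈ -120.00°.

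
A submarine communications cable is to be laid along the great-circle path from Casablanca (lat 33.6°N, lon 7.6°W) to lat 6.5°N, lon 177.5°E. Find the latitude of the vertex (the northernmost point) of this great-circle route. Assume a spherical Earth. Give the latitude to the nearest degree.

≈ 83°N

The great circle lies in the plane with unit normal n̂ = (p₁ × p₂)/|p₁ × p₂|.
Here n̂_z ≈ -0.114; the vertex latitude is φ_max = arccos|n̂_z| ≈ 83.5°.
Check via Clairaut: cos φ_max = |cos φ₁| · sin C = cos(33.6°)·sin(7.8°) ≈ 0.114, again giving ≈ 83.5°.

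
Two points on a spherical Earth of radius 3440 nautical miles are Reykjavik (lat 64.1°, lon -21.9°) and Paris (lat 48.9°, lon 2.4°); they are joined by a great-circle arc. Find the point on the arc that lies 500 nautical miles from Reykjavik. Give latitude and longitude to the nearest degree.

≈ lat 58°, lon -9°

Convert each endpoint to a unit vector on the sphere (x = cos φ cos λ, y = cos φ sin λ, z = sin φ).
The central angle between the endpoints is δ = arccos(p₁·p₂) ≈ 0.349 rad (20.0°). The total great-circle distance is δ·R ≈ 0.349 × 3440 ≈ 1202 nmi, so the target fraction is f = 500/1202 ≈ 0.416.
Interpolate at f ≈ 0.416 with slerp weights a = sin((1−f)δ)/sin δ ≈ 0.592, b = sin(fδ)/sin δ ≈ 0.423.
p = a·p₁ + b·p₂ ≈ (0.518, -0.085, 0.851); φ = arcsin(p_z) ≈ 58.35°, λ = atan2(p_y, p_x) ≈ -9.30°.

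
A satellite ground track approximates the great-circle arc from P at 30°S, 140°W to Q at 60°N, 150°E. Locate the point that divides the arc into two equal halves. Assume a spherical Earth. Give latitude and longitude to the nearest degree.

The haversine formula gives a central angle δ ≈ 1.860 rad (106.6°) between the endpoints.
Interpolate at f = 1/2 with slerp weights a = sin((1−f)δ)/sin δ ≈ 0.836, b = sin(fδ)/sin δ ≈ 0.836.
p = a·p₁ + b·p₂ ≈ (-0.917, -0.256, 0.306); φ = arcsin(p_z) ≈ 17.82°, λ = atan2(p_y, p_x) ≈ -164.37°.

≈ 18°N, 164°W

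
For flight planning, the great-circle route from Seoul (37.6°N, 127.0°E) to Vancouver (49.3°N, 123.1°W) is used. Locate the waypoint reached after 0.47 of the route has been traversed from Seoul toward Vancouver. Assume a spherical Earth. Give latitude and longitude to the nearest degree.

≈ 58°N, 170°E

Convert each endpoint to a unit vector on the sphere (x = cos φ cos λ, y = cos φ sin λ, z = sin φ).
The central angle between the endpoints is δ = arccos(p₁·p₂) ≈ 1.280 rad (73.3°).
Interpolate at f = 0.47 with slerp weights a = sin((1−f)δ)/sin δ ≈ 0.655, b = sin(fδ)/sin δ ≈ 0.591.
p = a·p₁ + b·p₂ ≈ (-0.523, 0.092, 0.848); φ = arcsin(p_z) ≈ 57.95°, λ = atan2(p_y, p_x) ≈ 170.04°.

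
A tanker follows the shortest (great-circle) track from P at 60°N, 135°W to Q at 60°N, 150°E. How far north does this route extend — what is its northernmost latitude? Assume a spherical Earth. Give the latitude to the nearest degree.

≈ 65°N

The great circle lies in the plane with unit normal n̂ = (p₁ × p₂)/|p₁ × p₂|.
Here n̂_z ≈ -0.416; the vertex latitude is φ_max = arccos|n̂_z| ≈ 65.4°.
Check via Clairaut: cos φ_max = |cos φ₁| · sin C = cos(60.0°)·sin(56.4°) ≈ 0.416, again giving ≈ 65.4°.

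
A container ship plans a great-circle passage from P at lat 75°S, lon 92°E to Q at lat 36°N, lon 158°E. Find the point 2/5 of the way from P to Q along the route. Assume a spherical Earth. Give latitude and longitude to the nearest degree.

Write both endpoints as unit vectors p₁, p₂ with components (cos φ cos λ, cos φ sin λ, sin φ).
The central angle between the endpoints is δ = arccos(p₁·p₂) ≈ 2.074 rad (118.9°).
Interpolate at f = 2/5 with slerp weights a = sin((1−f)δ)/sin δ ≈ 1.082, b = sin(fδ)/sin δ ≈ 0.842.
p = a·p₁ + b·p₂ ≈ (-0.642, 0.535, -0.550); φ = arcsin(p_z) ≈ -33.34°, λ = atan2(p_y, p_x) ≈ 140.18°.

≈ lat 33°S, lon 140°E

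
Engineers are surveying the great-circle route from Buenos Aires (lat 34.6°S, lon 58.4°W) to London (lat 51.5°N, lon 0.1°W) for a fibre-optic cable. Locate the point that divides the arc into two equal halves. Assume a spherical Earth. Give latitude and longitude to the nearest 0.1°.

≈ lat 9.6°N, lon 33.7°W

From cos δ = sin φ₁ sin φ₂ + cos φ₁ cos φ₂ cos Δλ, the central angle is δ ≈ 1.747 rad (100.1°).
Interpolate at f = 1/2 with slerp weights a = sin((1−f)δ)/sin δ ≈ 0.779, b = sin(fδ)/sin δ ≈ 0.779.
p = a·p₁ + b·p₂ ≈ (0.820, -0.547, 0.167); φ = arcsin(p_z) ≈ 9.63°, λ = atan2(p_y, p_x) ≈ -33.68°.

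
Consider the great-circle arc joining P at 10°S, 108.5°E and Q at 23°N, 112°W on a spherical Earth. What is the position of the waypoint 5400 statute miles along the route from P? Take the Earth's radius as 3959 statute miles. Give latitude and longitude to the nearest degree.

≈ 21°N, 178°W

From cos δ = sin φ₁ sin φ₂ + cos φ₁ cos φ₂ cos Δλ, the central angle is δ ≈ 2.430 rad (139.2°). The total great-circle distance is δ·R ≈ 2.430 × 3959 ≈ 9619 mi, so the target fraction is f = 5400/9619 ≈ 0.561.
Interpolate at f ≈ 0.561 with slerp weights a = sin((1−f)δ)/sin δ ≈ 1.340, b = sin(fδ)/sin δ ≈ 1.498.
p = a·p₁ + b·p₂ ≈ (-0.935, -0.027, 0.353); φ = arcsin(p_z) ≈ 20.66°, λ = atan2(p_y, p_x) ≈ -178.32°.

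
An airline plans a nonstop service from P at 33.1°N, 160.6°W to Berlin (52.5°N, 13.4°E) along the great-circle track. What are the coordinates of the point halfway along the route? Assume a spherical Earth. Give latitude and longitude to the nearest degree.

The haversine formula gives a central angle δ ≈ 1.645 rad (94.2°) between the endpoints.
Interpolate at f = 1/2 with slerp weights a = sin((1−f)δ)/sin δ ≈ 0.735, b = sin(fδ)/sin δ ≈ 0.735.
p = a·p₁ + b·p₂ ≈ (-0.145, -0.101, 0.984); φ = arcsin(p_z) ≈ 79.81°, λ = atan2(p_y, p_x) ≈ -145.28°.

≈ 80°N, 145°W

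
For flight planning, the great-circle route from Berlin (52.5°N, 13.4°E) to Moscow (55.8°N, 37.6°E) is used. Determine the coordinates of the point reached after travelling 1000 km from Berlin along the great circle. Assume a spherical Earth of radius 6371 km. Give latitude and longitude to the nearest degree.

≈ 55°N, 28°E

The haversine formula gives a central angle δ ≈ 0.253 rad (14.5°) between the endpoints. The total great-circle distance is δ·R ≈ 0.253 × 6371 ≈ 1609 km, so the target fraction is f = 1000/1609 ≈ 0.621.
Interpolate at f ≈ 0.621 with slerp weights a = sin((1−f)δ)/sin δ ≈ 0.382, b = sin(fδ)/sin δ ≈ 0.626.
p = a·p₁ + b·p₂ ≈ (0.505, 0.268, 0.820); φ = arcsin(p_z) ≈ 55.13°, λ = atan2(p_y, p_x) ≈ 28.00°.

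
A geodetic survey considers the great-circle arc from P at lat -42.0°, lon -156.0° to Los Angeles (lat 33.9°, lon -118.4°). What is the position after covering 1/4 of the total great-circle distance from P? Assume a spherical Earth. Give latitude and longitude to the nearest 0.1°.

Write both endpoints as unit vectors p₁, p₂ with components (cos φ cos λ, cos φ sin λ, sin φ).
The central angle between the endpoints is δ = arccos(p₁·p₂) ≈ 1.455 rad (83.4°).
Interpolate at f = 1/4 with slerp weights a = sin((1−f)δ)/sin δ ≈ 0.893, b = sin(fδ)/sin δ ≈ 0.358.
p = a·p₁ + b·p₂ ≈ (-0.748, -0.532, -0.398); φ = arcsin(p_z) ≈ -23.45°, λ = atan2(p_y, p_x) ≈ -144.60°.

≈ lat -23.4°, lon -144.6°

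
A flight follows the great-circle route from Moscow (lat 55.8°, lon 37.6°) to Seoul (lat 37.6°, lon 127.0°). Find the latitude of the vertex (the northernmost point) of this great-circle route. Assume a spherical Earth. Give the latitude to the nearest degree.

≈ 59°

The great circle lies in the plane with unit normal n̂ = (p₁ × p₂)/|p₁ × p₂|.
Here n̂_z ≈ +0.517; the vertex latitude is φ_max = arccos|n̂_z| ≈ 58.8°.
Check via Clairaut: cos φ_max = |cos φ₁| · sin C = cos(55.8°)·sin(67.0°) ≈ 0.517, again giving ≈ 58.8°.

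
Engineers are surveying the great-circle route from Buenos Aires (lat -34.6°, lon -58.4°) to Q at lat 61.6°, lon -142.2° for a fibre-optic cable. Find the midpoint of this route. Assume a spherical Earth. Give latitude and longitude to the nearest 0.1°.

Convert each endpoint to a unit vector on the sphere (x = cos φ cos λ, y = cos φ sin λ, z = sin φ).
The central angle between the endpoints is δ = arccos(p₁·p₂) ≈ 2.046 rad (117.2°).
Interpolate at f = 1/2 with slerp weights a = sin((1−f)δ)/sin δ ≈ 0.960, b = sin(fδ)/sin δ ≈ 0.960.
p = a·p₁ + b·p₂ ≈ (0.053, -0.953, 0.299); φ = arcsin(p_z) ≈ 17.41°, λ = atan2(p_y, p_x) ≈ -86.80°.

≈ lat 17.4°, lon -86.8°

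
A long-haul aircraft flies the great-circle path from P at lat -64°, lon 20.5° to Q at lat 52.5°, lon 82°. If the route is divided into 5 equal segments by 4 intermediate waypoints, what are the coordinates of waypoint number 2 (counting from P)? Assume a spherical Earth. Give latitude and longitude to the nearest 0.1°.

≈ lat -18.7°, lon 52.9°

The haversine formula gives a central angle δ ≈ 2.197 rad (125.9°) between the endpoints.
Interpolate at f = 2/5 with slerp weights a = sin((1−f)δ)/sin δ ≈ 1.195, b = sin(fδ)/sin δ ≈ 0.950.
p = a·p₁ + b·p₂ ≈ (0.571, 0.756, -0.320); φ = arcsin(p_z) ≈ -18.67°, λ = atan2(p_y, p_x) ≈ 52.94°.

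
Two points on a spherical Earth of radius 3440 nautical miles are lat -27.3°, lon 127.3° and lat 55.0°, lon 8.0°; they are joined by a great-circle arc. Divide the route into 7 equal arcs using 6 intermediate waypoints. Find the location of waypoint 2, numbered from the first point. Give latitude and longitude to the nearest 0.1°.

≈ lat 2.3°, lon 104.7°

The haversine formula gives a central angle δ ≈ 2.246 rad (128.7°) between the endpoints.
Interpolate at f = 2/7 with slerp weights a = sin((1−f)δ)/sin δ ≈ 1.280, b = sin(fδ)/sin δ ≈ 0.767.
p = a·p₁ + b·p₂ ≈ (-0.254, 0.966, 0.041); φ = arcsin(p_z) ≈ 2.35°, λ = atan2(p_y, p_x) ≈ 104.72°.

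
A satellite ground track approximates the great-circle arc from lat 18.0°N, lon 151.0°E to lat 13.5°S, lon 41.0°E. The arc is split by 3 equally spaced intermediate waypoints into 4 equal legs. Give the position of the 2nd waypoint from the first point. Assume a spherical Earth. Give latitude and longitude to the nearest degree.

≈ lat 4°N, lon 95°E

Write both endpoints as unit vectors p₁, p₂ with components (cos φ cos λ, cos φ sin λ, sin φ).
The central angle between the endpoints is δ = arccos(p₁·p₂) ≈ 1.970 rad (112.9°).
Interpolate at f = 2/4 with slerp weights a = sin((1−f)δ)/sin δ ≈ 0.904, b = sin(fδ)/sin δ ≈ 0.904.
p = a·p₁ + b·p₂ ≈ (-0.089, 0.994, 0.068); φ = arcsin(p_z) ≈ 3.92°, λ = atan2(p_y, p_x) ≈ 95.09°.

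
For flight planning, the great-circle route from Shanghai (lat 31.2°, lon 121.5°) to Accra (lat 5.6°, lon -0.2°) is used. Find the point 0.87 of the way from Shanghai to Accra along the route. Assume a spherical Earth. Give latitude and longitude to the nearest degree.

The haversine formula gives a central angle δ ≈ 1.979 rad (113.4°) between the endpoints.
Interpolate at f = 0.87 with slerp weights a = sin((1−f)δ)/sin δ ≈ 0.277, b = sin(fδ)/sin δ ≈ 1.077.
p = a·p₁ + b·p₂ ≈ (0.948, 0.198, 0.249); φ = arcsin(p_z) ≈ 14.40°, λ = atan2(p_y, p_x) ≈ 11.82°.

≈ lat 14°, lon 12°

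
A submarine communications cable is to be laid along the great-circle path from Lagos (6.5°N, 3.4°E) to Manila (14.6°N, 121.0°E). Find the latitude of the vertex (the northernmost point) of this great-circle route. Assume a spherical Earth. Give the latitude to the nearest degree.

The great circle lies in the plane with unit normal n̂ = (p₁ × p₂)/|p₁ × p₂|.
Here n̂_z ≈ +0.937; the vertex latitude is φ_max = arccos|n̂_z| ≈ 20.4°.
Check via Clairaut: cos φ_max = |cos φ₁| · sin C = cos(6.5°)·sin(70.6°) ≈ 0.937, again giving ≈ 20.4°.

≈ 20°N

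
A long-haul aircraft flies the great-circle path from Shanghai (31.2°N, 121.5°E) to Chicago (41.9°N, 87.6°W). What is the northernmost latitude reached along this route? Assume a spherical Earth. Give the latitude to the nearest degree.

≈ 72°N

The great circle lies in the plane with unit normal n̂ = (p₁ × p₂)/|p₁ × p₂|.
Here n̂_z ≈ +0.317; the vertex latitude is φ_max = arccos|n̂_z| ≈ 71.5°.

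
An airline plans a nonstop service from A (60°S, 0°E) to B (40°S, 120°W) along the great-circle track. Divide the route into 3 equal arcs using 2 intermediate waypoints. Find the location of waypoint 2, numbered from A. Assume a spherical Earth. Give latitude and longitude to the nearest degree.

≈ (59°S, 100°W)

Write both endpoints as unit vectors p₁, p₂ with components (cos φ cos λ, cos φ sin λ, sin φ).
The central angle between the endpoints is δ = arccos(p₁·p₂) ≈ 1.197 rad (68.6°).
Interpolate at f = 2/3 with slerp weights a = sin((1−f)δ)/sin δ ≈ 0.417, b = sin(fδ)/sin δ ≈ 0.769.
p = a·p₁ + b·p₂ ≈ (-0.086, -0.510, -0.856); φ = arcsin(p_z) ≈ -58.84°, λ = atan2(p_y, p_x) ≈ -99.56°.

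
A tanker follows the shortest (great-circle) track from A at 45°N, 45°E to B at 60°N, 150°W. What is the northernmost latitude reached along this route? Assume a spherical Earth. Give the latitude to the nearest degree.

The great circle lies in the plane with unit normal n̂ = (p₁ × p₂)/|p₁ × p₂|.
Here n̂_z ≈ +0.095; the vertex latitude is φ_max = arccos|n̂_z| ≈ 84.5°.
Check via Clairaut: cos φ_max = |cos φ₁| · sin C = cos(45.0°)·sin(7.7°) ≈ 0.095, again giving ≈ 84.5°.

≈ 85°N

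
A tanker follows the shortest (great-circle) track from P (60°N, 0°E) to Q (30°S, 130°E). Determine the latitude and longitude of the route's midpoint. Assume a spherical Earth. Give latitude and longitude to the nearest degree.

≈ (29°N, 95°E)

From cos δ = sin φ₁ sin φ₂ + cos φ₁ cos φ₂ cos Δλ, the central angle is δ ≈ 2.362 rad (135.3°).
Interpolate at f = 1/2 with slerp weights a = sin((1−f)δ)/sin δ ≈ 1.316, b = sin(fδ)/sin δ ≈ 1.316.
p = a·p₁ + b·p₂ ≈ (-0.075, 0.873, 0.482); φ = arcsin(p_z) ≈ 28.80°, λ = atan2(p_y, p_x) ≈ 94.88°.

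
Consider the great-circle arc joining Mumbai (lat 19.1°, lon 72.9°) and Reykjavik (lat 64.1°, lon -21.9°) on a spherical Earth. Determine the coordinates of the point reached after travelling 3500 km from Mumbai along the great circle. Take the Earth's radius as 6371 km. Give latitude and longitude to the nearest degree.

From cos δ = sin φ₁ sin φ₂ + cos φ₁ cos φ₂ cos Δλ, the central angle is δ ≈ 1.308 rad (74.9°). The total great-circle distance is δ·R ≈ 1.308 × 6371 ≈ 8333 km, so the target fraction is f = 3500/8333 ≈ 0.420.
Interpolate at f ≈ 0.420 with slerp weights a = sin((1−f)δ)/sin δ ≈ 0.712, b = sin(fδ)/sin δ ≈ 0.541.
p = a·p₁ + b·p₂ ≈ (0.417, 0.555, 0.720); φ = arcsin(p_z) ≈ 46.01°, λ = atan2(p_y, p_x) ≈ 53.09°.

≈ lat 46°, lon 53°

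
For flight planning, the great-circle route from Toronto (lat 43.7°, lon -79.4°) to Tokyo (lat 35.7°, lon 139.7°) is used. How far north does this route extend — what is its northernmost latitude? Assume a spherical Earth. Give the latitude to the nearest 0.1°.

The great circle lies in the plane with unit normal n̂ = (p₁ × p₂)/|p₁ × p₂|.
Here n̂_z ≈ -0.371; the vertex latitude is φ_max = arccos|n̂_z| ≈ 68.2°.
Check via Clairaut: cos φ_max = |cos φ₁| · sin C = cos(43.7°)·sin(30.9°) ≈ 0.371, again giving ≈ 68.2°.

≈ 68.2°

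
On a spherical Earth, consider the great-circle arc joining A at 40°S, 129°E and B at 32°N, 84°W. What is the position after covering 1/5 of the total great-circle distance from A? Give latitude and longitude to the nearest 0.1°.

≈ 36.6°S, 167.9°E

Convert each endpoint to a unit vector on the sphere (x = cos φ cos λ, y = cos φ sin λ, z = sin φ).
The central angle between the endpoints is δ = arccos(p₁·p₂) ≈ 2.658 rad (152.3°).
Interpolate at f = 1/5 with slerp weights a = sin((1−f)δ)/sin δ ≈ 1.828, b = sin(fδ)/sin δ ≈ 1.091.
p = a·p₁ + b·p₂ ≈ (-0.785, 0.168, -0.597); φ = arcsin(p_z) ≈ -36.65°, λ = atan2(p_y, p_x) ≈ 167.90°.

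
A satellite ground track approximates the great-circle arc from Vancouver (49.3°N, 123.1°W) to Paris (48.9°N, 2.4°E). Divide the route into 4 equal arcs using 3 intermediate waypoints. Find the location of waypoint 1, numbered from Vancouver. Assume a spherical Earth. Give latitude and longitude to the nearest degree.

≈ (62°N, 101°W)

Convert each endpoint to a unit vector on the sphere (x = cos φ cos λ, y = cos φ sin λ, z = sin φ).
The central angle between the endpoints is δ = arccos(p₁·p₂) ≈ 1.243 rad (71.2°).
Interpolate at f = 1/4 with slerp weights a = sin((1−f)δ)/sin δ ≈ 0.848, b = sin(fδ)/sin δ ≈ 0.323.
p = a·p₁ + b·p₂ ≈ (-0.090, -0.454, 0.886); φ = arcsin(p_z) ≈ 62.41°, λ = atan2(p_y, p_x) ≈ -101.19°.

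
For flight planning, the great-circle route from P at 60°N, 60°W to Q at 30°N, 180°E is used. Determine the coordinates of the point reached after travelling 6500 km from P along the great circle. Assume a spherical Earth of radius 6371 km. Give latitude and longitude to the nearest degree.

Convert each endpoint to a unit vector on the sphere (x = cos φ cos λ, y = cos φ sin λ, z = sin φ).
The central angle between the endpoints is δ = arccos(p₁·p₂) ≈ 1.353 rad (77.5°). The total great-circle distance is δ·R ≈ 1.353 × 6371 ≈ 8617 km, so the target fraction is f = 6500/8617 ≈ 0.754.
Interpolate at f ≈ 0.754 with slerp weights a = sin((1−f)δ)/sin δ ≈ 0.334, b = sin(fδ)/sin δ ≈ 0.873.
p = a·p₁ + b·p₂ ≈ (-0.672, -0.145, 0.726); φ = arcsin(p_z) ≈ 46.54°, λ = atan2(p_y, p_x) ≈ -167.86°.

≈ 47°N, 168°W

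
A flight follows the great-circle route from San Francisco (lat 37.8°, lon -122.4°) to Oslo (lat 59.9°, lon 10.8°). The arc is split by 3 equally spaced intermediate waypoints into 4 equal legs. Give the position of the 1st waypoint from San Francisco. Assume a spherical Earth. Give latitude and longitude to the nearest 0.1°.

≈ lat 54.6°, lon -110.3°

Convert each endpoint to a unit vector on the sphere (x = cos φ cos λ, y = cos φ sin λ, z = sin φ).
The central angle between the endpoints is δ = arccos(p₁·p₂) ≈ 1.309 rad (75.0°).
Interpolate at f = 1/4 with slerp weights a = sin((1−f)δ)/sin δ ≈ 0.861, b = sin(fδ)/sin δ ≈ 0.333.
p = a·p₁ + b·p₂ ≈ (-0.201, -0.543, 0.815); φ = arcsin(p_z) ≈ 54.63°, λ = atan2(p_y, p_x) ≈ -110.27°.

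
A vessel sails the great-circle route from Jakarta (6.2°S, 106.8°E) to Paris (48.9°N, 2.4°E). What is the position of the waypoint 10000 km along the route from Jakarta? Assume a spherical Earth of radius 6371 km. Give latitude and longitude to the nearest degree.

The haversine formula gives a central angle δ ≈ 1.817 rad (104.1°) between the endpoints. The total great-circle distance is δ·R ≈ 1.817 × 6371 ≈ 11577 km, so the target fraction is f = 10000/11577 ≈ 0.864.
Interpolate at f ≈ 0.864 with slerp weights a = sin((1−f)δ)/sin δ ≈ 0.253, b = sin(fδ)/sin δ ≈ 1.031.
p = a·p₁ + b·p₂ ≈ (0.605, 0.269, 0.750); φ = arcsin(p_z) ≈ 48.57°, λ = atan2(p_y, p_x) ≈ 23.97°.

≈ (49°N, 24°E)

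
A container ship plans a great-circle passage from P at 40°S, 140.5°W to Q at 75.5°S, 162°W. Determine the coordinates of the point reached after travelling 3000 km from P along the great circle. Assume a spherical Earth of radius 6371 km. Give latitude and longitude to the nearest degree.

Convert each endpoint to a unit vector on the sphere (x = cos φ cos λ, y = cos φ sin λ, z = sin φ).
The central angle between the endpoints is δ = arccos(p₁·p₂) ≈ 0.642 rad (36.8°). The total great-circle distance is δ·R ≈ 0.642 × 6371 ≈ 4092 km, so the target fraction is f = 3000/4092 ≈ 0.733.
Interpolate at f ≈ 0.733 with slerp weights a = sin((1−f)δ)/sin δ ≈ 0.285, b = sin(fδ)/sin δ ≈ 0.757.
p = a·p₁ + b·p₂ ≈ (-0.349, -0.197, -0.916); φ = arcsin(p_z) ≈ -66.39°, λ = atan2(p_y, p_x) ≈ -150.49°.

≈ 66°S, 150°W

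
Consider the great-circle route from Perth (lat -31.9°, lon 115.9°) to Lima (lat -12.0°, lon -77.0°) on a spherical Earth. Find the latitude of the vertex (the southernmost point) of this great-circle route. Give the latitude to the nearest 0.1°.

≈ -75.0°

The great circle lies in the plane with unit normal n̂ = (p₁ × p₂)/|p₁ × p₂|.
Here n̂_z ≈ +0.259; the vertex latitude is φ_max = arccos|n̂_z| ≈ 75.0°.
Check via Clairaut: cos φ_max = |cos φ₁| · sin C = cos(31.9°)·sin(162.2°) ≈ 0.259, again giving ≈ 75.0°.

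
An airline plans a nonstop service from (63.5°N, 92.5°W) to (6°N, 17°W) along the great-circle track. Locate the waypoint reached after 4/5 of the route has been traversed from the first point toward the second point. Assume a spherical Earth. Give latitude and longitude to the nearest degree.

≈ (20°N, 24°W)

Convert each endpoint to a unit vector on the sphere (x = cos φ cos λ, y = cos φ sin λ, z = sin φ).
The central angle between the endpoints is δ = arccos(p₁·p₂) ≈ 1.365 rad (78.2°).
Interpolate at f = 4/5 with slerp weights a = sin((1−f)δ)/sin δ ≈ 0.275, b = sin(fδ)/sin δ ≈ 0.907.
p = a·p₁ + b·p₂ ≈ (0.857, -0.386, 0.341); φ = arcsin(p_z) ≈ 19.95°, λ = atan2(p_y, p_x) ≈ -24.27°.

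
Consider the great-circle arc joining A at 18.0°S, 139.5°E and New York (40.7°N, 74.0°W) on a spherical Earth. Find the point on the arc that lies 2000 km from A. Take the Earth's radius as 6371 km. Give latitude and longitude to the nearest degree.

Write both endpoints as unit vectors p₁, p₂ with components (cos φ cos λ, cos φ sin λ, sin φ).
The central angle between the endpoints is δ = arccos(p₁·p₂) ≈ 2.503 rad (143.4°). The total great-circle distance is δ·R ≈ 2.503 × 6371 ≈ 15945 km, so the target fraction is f = 2000/15945 ≈ 0.125.
Interpolate at f ≈ 0.125 with slerp weights a = sin((1−f)δ)/sin δ ≈ 1.367, b = sin(fδ)/sin δ ≈ 0.518.
p = a·p₁ + b·p₂ ≈ (-0.880, 0.467, -0.085); φ = arcsin(p_z) ≈ -4.86°, λ = atan2(p_y, p_x) ≈ 152.06°.

≈ 5°S, 152°E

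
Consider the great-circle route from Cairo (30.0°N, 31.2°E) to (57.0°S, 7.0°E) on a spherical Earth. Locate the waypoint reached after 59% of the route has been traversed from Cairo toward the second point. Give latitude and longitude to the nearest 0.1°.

Write both endpoints as unit vectors p₁, p₂ with components (cos φ cos λ, cos φ sin λ, sin φ).
The central angle between the endpoints is δ = arccos(p₁·p₂) ≈ 1.560 rad (89.4°).
Interpolate at f = 0.59 with slerp weights a = sin((1−f)δ)/sin δ ≈ 0.597, b = sin(fδ)/sin δ ≈ 0.796.
p = a·p₁ + b·p₂ ≈ (0.872, 0.321, -0.369); φ = arcsin(p_z) ≈ -21.66°, λ = atan2(p_y, p_x) ≈ 20.18°.

≈ (21.7°S, 20.2°E)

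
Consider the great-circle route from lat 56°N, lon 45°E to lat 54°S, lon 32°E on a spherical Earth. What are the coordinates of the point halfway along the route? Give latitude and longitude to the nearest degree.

Write both endpoints as unit vectors p₁, p₂ with components (cos φ cos λ, cos φ sin λ, sin φ).
The central angle between the endpoints is δ = arccos(p₁·p₂) ≈ 1.929 rad (110.5°).
Interpolate at f = 1/2 with slerp weights a = sin((1−f)δ)/sin δ ≈ 0.877, b = sin(fδ)/sin δ ≈ 0.877.
p = a·p₁ + b·p₂ ≈ (0.784, 0.620, 0.018); φ = arcsin(p_z) ≈ 1.01°, λ = atan2(p_y, p_x) ≈ 38.34°.

≈ lat 1°N, lon 38°E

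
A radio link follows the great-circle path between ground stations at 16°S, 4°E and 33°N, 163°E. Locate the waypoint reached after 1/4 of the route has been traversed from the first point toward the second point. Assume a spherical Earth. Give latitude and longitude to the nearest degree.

The haversine formula gives a central angle δ ≈ 2.697 rad (154.5°) between the endpoints.
Interpolate at f = 1/4 with slerp weights a = sin((1−f)δ)/sin δ ≈ 2.091, b = sin(fδ)/sin δ ≈ 1.451.
p = a·p₁ + b·p₂ ≈ (0.841, 0.496, 0.214); φ = arcsin(p_z) ≈ 12.36°, λ = atan2(p_y, p_x) ≈ 30.52°.

≈ 12°N, 31°E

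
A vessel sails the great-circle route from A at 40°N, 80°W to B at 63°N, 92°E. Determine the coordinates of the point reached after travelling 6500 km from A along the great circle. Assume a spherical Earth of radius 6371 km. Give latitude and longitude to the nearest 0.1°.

Convert each endpoint to a unit vector on the sphere (x = cos φ cos λ, y = cos φ sin λ, z = sin φ).
The central angle between the endpoints is δ = arccos(p₁·p₂) ≈ 1.340 rad (76.8°). The total great-circle distance is δ·R ≈ 1.340 × 6371 ≈ 8540 km, so the target fraction is f = 6500/8540 ≈ 0.761.
Interpolate at f ≈ 0.761 with slerp weights a = sin((1−f)δ)/sin δ ≈ 0.323, b = sin(fδ)/sin δ ≈ 0.875.
p = a·p₁ + b·p₂ ≈ (0.029, 0.153, 0.988); φ = arcsin(p_z) ≈ 81.02°, λ = atan2(p_y, p_x) ≈ 79.24°.

≈ 81.0°N, 79.2°E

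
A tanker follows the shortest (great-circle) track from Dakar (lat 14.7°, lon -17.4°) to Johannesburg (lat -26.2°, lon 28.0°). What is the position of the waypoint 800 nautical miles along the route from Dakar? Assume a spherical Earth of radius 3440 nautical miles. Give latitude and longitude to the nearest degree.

≈ lat 6°, lon -8°

Convert each endpoint to a unit vector on the sphere (x = cos φ cos λ, y = cos φ sin λ, z = sin φ).
The central angle between the endpoints is δ = arccos(p₁·p₂) ≈ 1.050 rad (60.2°). The total great-circle distance is δ·R ≈ 1.050 × 3440 ≈ 3613 nmi, so the target fraction is f = 800/3613 ≈ 0.221.
Interpolate at f ≈ 0.221 with slerp weights a = sin((1−f)δ)/sin δ ≈ 0.841, b = sin(fδ)/sin δ ≈ 0.266.
p = a·p₁ + b·p₂ ≈ (0.987, -0.131, 0.096); φ = arcsin(p_z) ≈ 5.52°, λ = atan2(p_y, p_x) ≈ -7.58°.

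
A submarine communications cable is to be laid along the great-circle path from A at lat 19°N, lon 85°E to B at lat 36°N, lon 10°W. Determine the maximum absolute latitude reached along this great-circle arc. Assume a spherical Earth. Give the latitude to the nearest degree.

The great circle lies in the plane with unit normal n̂ = (p₁ × p₂)/|p₁ × p₂|.
Here n̂_z ≈ -0.768; the vertex latitude is φ_max = arccos|n̂_z| ≈ 39.8°.
Check via Clairaut: cos φ_max = |cos φ₁| · sin C = cos(19.0°)·sin(54.3°) ≈ 0.768, again giving ≈ 39.8°.

≈ 40°N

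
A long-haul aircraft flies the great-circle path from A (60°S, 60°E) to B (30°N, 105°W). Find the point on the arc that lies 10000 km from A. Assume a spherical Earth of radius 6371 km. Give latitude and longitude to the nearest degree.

Write both endpoints as unit vectors p₁, p₂ with components (cos φ cos λ, cos φ sin λ, sin φ).
The central angle between the endpoints is δ = arccos(p₁·p₂) ≈ 2.589 rad (148.4°). The total great-circle distance is δ·R ≈ 2.589 × 6371 ≈ 16496 km, so the target fraction is f = 10000/16496 ≈ 0.606.
Interpolate at f ≈ 0.606 with slerp weights a = sin((1−f)δ)/sin δ ≈ 1.623, b = sin(fδ)/sin δ ≈ 1.906.
p = a·p₁ + b·p₂ ≈ (-0.021, -0.891, -0.453); φ = arcsin(p_z) ≈ -26.94°, λ = atan2(p_y, p_x) ≈ -91.37°.

≈ (27°S, 91°W)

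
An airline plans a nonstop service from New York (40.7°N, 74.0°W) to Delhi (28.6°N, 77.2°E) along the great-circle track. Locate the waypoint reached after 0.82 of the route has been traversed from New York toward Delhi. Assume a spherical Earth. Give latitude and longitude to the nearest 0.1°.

≈ 45.8°N, 67.0°E

Write both endpoints as unit vectors p₁, p₂ with components (cos φ cos λ, cos φ sin λ, sin φ).
The central angle between the endpoints is δ = arccos(p₁·p₂) ≈ 1.845 rad (105.7°).
Interpolate at f = 0.82 with slerp weights a = sin((1−f)δ)/sin δ ≈ 0.339, b = sin(fδ)/sin δ ≈ 1.037.
p = a·p₁ + b·p₂ ≈ (0.273, 0.641, 0.717); φ = arcsin(p_z) ≈ 45.84°, λ = atan2(p_y, p_x) ≈ 66.97°.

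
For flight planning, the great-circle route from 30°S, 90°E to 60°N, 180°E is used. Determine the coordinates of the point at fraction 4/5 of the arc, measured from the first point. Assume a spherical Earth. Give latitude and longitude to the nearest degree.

≈ 48°N, 146°E

The haversine formula gives a central angle δ ≈ 2.019 rad (115.7°) between the endpoints.
Interpolate at f = 4/5 with slerp weights a = sin((1−f)δ)/sin δ ≈ 0.436, b = sin(fδ)/sin δ ≈ 1.108.
p = a·p₁ + b·p₂ ≈ (-0.554, 0.377, 0.742); φ = arcsin(p_z) ≈ 47.90°, λ = atan2(p_y, p_x) ≈ 145.74°.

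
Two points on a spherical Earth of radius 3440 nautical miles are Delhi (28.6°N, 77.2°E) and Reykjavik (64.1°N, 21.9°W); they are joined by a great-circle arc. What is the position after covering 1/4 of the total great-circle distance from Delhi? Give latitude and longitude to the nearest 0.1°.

Write both endpoints as unit vectors p₁, p₂ with components (cos φ cos λ, cos φ sin λ, sin φ).
The central angle between the endpoints is δ = arccos(p₁·p₂) ≈ 1.192 rad (68.3°).
Interpolate at f = 1/4 with slerp weights a = sin((1−f)δ)/sin δ ≈ 0.839, b = sin(fδ)/sin δ ≈ 0.316.
p = a·p₁ + b·p₂ ≈ (0.291, 0.667, 0.686); φ = arcsin(p_z) ≈ 43.31°, λ = atan2(p_y, p_x) ≈ 66.41°.

≈ 43.3°N, 66.4°E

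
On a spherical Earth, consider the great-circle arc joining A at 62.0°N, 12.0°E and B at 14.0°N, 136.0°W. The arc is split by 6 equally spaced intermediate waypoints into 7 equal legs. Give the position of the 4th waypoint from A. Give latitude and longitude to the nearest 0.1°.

Write both endpoints as unit vectors p₁, p₂ with components (cos φ cos λ, cos φ sin λ, sin φ).
The central angle between the endpoints is δ = arccos(p₁·p₂) ≈ 1.744 rad (99.9°).
Interpolate at f = 4/7 with slerp weights a = sin((1−f)δ)/sin δ ≈ 0.690, b = sin(fδ)/sin δ ≈ 0.853.
p = a·p₁ + b·p₂ ≈ (-0.278, -0.507, 0.816); φ = arcsin(p_z) ≈ 54.66°, λ = atan2(p_y, p_x) ≈ -118.73°.

≈ 54.7°N, 118.7°W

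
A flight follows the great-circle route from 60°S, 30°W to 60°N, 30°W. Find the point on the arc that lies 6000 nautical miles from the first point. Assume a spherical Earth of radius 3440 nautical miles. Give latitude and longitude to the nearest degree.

≈ 40°N, 30°W

From cos δ = sin φ₁ sin φ₂ + cos φ₁ cos φ₂ cos Δλ, the central angle is δ ≈ 2.094 rad (120.0°). The total great-circle distance is δ·R ≈ 2.094 × 3440 ≈ 7205 nmi, so the target fraction is f = 6000/7205 ≈ 0.833.
Interpolate at f ≈ 0.833 with slerp weights a = sin((1−f)δ)/sin δ ≈ 0.396, b = sin(fδ)/sin δ ≈ 1.137.
p = a·p₁ + b·p₂ ≈ (0.664, -0.383, 0.642); φ = arcsin(p_z) ≈ 39.93°, λ = atan2(p_y, p_x) ≈ -30.00°.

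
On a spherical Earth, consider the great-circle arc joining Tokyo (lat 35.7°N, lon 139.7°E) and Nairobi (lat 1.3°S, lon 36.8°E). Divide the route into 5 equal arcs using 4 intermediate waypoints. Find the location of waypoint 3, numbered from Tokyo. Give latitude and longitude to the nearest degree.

≈ lat 21°N, lon 71°E

Write both endpoints as unit vectors p₁, p₂ with components (cos φ cos λ, cos φ sin λ, sin φ).
The central angle between the endpoints is δ = arccos(p₁·p₂) ≈ 1.767 rad (101.2°).
Interpolate at f = 3/5 with slerp weights a = sin((1−f)δ)/sin δ ≈ 0.662, b = sin(fδ)/sin δ ≈ 0.889.
p = a·p₁ + b·p₂ ≈ (0.302, 0.880, 0.366); φ = arcsin(p_z) ≈ 21.47°, λ = atan2(p_y, p_x) ≈ 71.07°.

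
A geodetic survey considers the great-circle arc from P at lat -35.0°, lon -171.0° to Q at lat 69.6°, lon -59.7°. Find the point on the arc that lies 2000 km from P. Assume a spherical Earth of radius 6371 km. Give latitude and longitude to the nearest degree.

≈ lat -18°, lon -163°

Write both endpoints as unit vectors p₁, p₂ with components (cos φ cos λ, cos φ sin λ, sin φ).
The central angle between the endpoints is δ = arccos(p₁·p₂) ≈ 2.267 rad (129.9°). The total great-circle distance is δ·R ≈ 2.267 × 6371 ≈ 14443 km, so the target fraction is f = 2000/14443 ≈ 0.138.
Interpolate at f ≈ 0.138 with slerp weights a = sin((1−f)δ)/sin δ ≈ 1.209, b = sin(fδ)/sin δ ≈ 0.402.
p = a·p₁ + b·p₂ ≈ (-0.908, -0.276, -0.316); φ = arcsin(p_z) ≈ -18.44°, λ = atan2(p_y, p_x) ≈ -163.08°.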